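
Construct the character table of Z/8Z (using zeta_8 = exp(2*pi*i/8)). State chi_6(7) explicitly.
Character table of Z/8Z (irreps indexed chi_0,...,chi_7 with chi_k(m) = zeta_8^(k*m), zeta_8 = exp(2*pi*i/8)):
  irrep \ class  {0} (size 1)  {1} (size 1)    {2} (size 1)  {3} (size 1)    {4} (size 1)  {5} (size 1)    {6} (size 1)  {7} (size 1)  
  chi_0          1             1               1             1               1             1               1             1             
  chi_1          1             exp(I*pi/4)     I             exp(3*I*pi/4)   -1            exp(-3*I*pi/4)  -I            exp(-I*pi/4)  
  chi_2          1             I               -1            -I              1             I               -1            -I            
  chi_3          1             exp(3*I*pi/4)   -I            exp(I*pi/4)     -1            exp(-I*pi/4)    I             exp(-3*I*pi/4)
  chi_4          1             -1              1             -1              1             -1              1             -1            
  chi_5          1             exp(-3*I*pi/4)  I             exp(-I*pi/4)    -1            exp(I*pi/4)     -I            exp(3*I*pi/4) 
  chi_6          1             -I              -1            I               1             -I              -1            I             
  chi_7          1             exp(-I*pi/4)    -I            exp(-3*I*pi/4)  -1            exp(3*I*pi/4)   I             exp(I*pi/4)   

Spot check: chi_6(7) = zeta_8^(6*7) = zeta_8^42 = I.

Derivation: Z/8Z is abelian, so all 8 irreducible complex representations are 1-dimensional. They are given by chi_k(m) = zeta_8^(k*m) for k = 0,...,7. Row orthogonality: sum_m chi_k(m) conj(chi_l(m)) = 8 * [k = l].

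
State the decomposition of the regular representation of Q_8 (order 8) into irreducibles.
Each irreducible V_i of dimension d_i appears with multiplicity d_i, i.e. rho_reg = (direct sum over all irreducibles V_i) d_i V_i. The irreducible dimensions for Q_8 are 1, 1, 1, 1, 2: 4 irreducibles of dimension 1, each with multiplicity 1; 1 irreducible of dimension 2, with multiplicity 2. Total dimension 4*1*1 + 1*2*2 = 8 = |G|.

Proof sketch: General theorem: in the regular representation of a finite group G, each irreducible appears with multiplicity equal to its dimension. Check: dim(rho_reg) = sum d_i^2 = 1 + 1 + 1 + 1 + 4 = 8 = |G|.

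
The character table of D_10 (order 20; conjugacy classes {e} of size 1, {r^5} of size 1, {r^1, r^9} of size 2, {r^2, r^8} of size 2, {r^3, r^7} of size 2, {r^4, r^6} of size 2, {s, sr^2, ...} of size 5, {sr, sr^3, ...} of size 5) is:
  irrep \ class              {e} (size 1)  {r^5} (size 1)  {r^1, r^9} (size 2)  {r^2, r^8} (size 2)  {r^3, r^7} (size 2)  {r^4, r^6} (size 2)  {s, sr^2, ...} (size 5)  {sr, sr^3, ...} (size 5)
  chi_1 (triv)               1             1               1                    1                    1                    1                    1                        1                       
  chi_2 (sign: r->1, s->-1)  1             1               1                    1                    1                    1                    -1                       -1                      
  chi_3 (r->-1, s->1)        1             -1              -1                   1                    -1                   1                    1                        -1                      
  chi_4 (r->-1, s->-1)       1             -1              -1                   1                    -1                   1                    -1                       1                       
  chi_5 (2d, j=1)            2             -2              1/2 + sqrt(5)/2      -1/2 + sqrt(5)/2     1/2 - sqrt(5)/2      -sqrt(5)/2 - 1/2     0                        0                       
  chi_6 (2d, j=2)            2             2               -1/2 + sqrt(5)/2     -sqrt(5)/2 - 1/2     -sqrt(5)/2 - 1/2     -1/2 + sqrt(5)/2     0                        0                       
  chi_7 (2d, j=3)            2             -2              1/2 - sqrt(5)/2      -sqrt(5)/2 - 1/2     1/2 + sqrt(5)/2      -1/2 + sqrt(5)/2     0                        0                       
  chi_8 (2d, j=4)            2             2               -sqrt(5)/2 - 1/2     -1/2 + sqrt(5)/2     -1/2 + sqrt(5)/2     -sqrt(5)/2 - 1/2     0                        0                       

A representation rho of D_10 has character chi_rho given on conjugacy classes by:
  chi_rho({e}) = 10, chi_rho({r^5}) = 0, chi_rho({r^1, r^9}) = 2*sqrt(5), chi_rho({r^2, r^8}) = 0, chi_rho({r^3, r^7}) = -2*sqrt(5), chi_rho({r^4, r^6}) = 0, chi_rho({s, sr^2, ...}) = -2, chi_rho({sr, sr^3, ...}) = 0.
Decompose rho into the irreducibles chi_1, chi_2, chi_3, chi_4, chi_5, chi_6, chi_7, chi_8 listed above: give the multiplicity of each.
Multiplicities: chi_1: 0, chi_2: 1, chi_3: 0, chi_4: 1, chi_5: 2, chi_6: 2, chi_7: 0, chi_8: 0.

Why: Use <chi_rho, chi> = (1/|G|) sum_C |C| * chi_rho(C) * conj(chi(C)) with |G| = 20 for each irreducible chi in the table:
  <chi_rho, chi_1> = (1/20)[1*(10)*conj(1) + 1*(0)*conj(1) + 2*(2*sqrt(5))*conj(1) + 2*(0)*conj(1) + 2*(-2*sqrt(5))*conj(1) + 2*(0)*conj(1) + 5*(-2)*conj(1) + 5*(0)*conj(1)]
      = (1/20)[(10) + (0) + (4*sqrt(5)) + (0) + (-4*sqrt(5)) + (0) + (-10) + (0)] = 0/20 = 0
  <chi_rho, chi_2> = (1/20)[1*(10)*conj(1) + 1*(0)*conj(1) + 2*(2*sqrt(5))*conj(1) + 2*(0)*conj(1) + 2*(-2*sqrt(5))*conj(1) + 2*(0)*conj(1) + 5*(-2)*conj(-1) + 5*(0)*conj(-1)]
      = (1/20)[(10) + (0) + (4*sqrt(5)) + (0) + (-4*sqrt(5)) + (0) + (10) + (0)] = 20/20 = 1
  <chi_rho, chi_3> = (1/20)[1*(10)*conj(1) + 1*(0)*conj(-1) + 2*(2*sqrt(5))*conj(-1) + 2*(0)*conj(1) + 2*(-2*sqrt(5))*conj(-1) + 2*(0)*conj(1) + 5*(-2)*conj(1) + 5*(0)*conj(-1)]
      = (1/20)[(10) + (0) + (-4*sqrt(5)) + (0) + (4*sqrt(5)) + (0) + (-10) + (0)] = 0/20 = 0
  <chi_rho, chi_4> = (1/20)[1*(10)*conj(1) + 1*(0)*conj(-1) + 2*(2*sqrt(5))*conj(-1) + 2*(0)*conj(1) + 2*(-2*sqrt(5))*conj(-1) + 2*(0)*conj(1) + 5*(-2)*conj(-1) + 5*(0)*conj(1)]
      = (1/20)[(10) + (0) + (-4*sqrt(5)) + (0) + (4*sqrt(5)) + (0) + (10) + (0)] = 20/20 = 1
  <chi_rho, chi_5> = (1/20)[1*(10)*conj(2) + 1*(0)*conj(-2) + 2*(2*sqrt(5))*conj(1/2 + sqrt(5)/2) + 2*(0)*conj(-1/2 + sqrt(5)/2) + 2*(-2*sqrt(5))*conj(1/2 - sqrt(5)/2) + 2*(0)*conj(-sqrt(5)/2 - 1/2) + 5*(-2)*conj(0) + 5*(0)*conj(0)]
      = (1/20)[(20) + (0) + (2*sqrt(5) + 10) + (0) + (10 - 2*sqrt(5)) + (0) + (0) + (0)] = 40/20 = 2
  <chi_rho, chi_6> = (1/20)[1*(10)*conj(2) + 1*(0)*conj(2) + 2*(2*sqrt(5))*conj(-1/2 + sqrt(5)/2) + 2*(0)*conj(-sqrt(5)/2 - 1/2) + 2*(-2*sqrt(5))*conj(-sqrt(5)/2 - 1/2) + 2*(0)*conj(-1/2 + sqrt(5)/2) + 5*(-2)*conj(0) + 5*(0)*conj(0)]
      = (1/20)[(20) + (0) + (10 - 2*sqrt(5)) + (0) + (2*sqrt(5) + 10) + (0) + (0) + (0)] = 40/20 = 2
  <chi_rho, chi_7> = (1/20)[1*(10)*conj(2) + 1*(0)*conj(-2) + 2*(2*sqrt(5))*conj(1/2 - sqrt(5)/2) + 2*(0)*conj(-sqrt(5)/2 - 1/2) + 2*(-2*sqrt(5))*conj(1/2 + sqrt(5)/2) + 2*(0)*conj(-1/2 + sqrt(5)/2) + 5*(-2)*conj(0) + 5*(0)*conj(0)]
      = (1/20)[(20) + (0) + (-10 + 2*sqrt(5)) + (0) + (-10 - 2*sqrt(5)) + (0) + (0) + (0)] = 0/20 = 0
  <chi_rho, chi_8> = (1/20)[1*(10)*conj(2) + 1*(0)*conj(2) + 2*(2*sqrt(5))*conj(-sqrt(5)/2 - 1/2) + 2*(0)*conj(-1/2 + sqrt(5)/2) + 2*(-2*sqrt(5))*conj(-1/2 + sqrt(5)/2) + 2*(0)*conj(-sqrt(5)/2 - 1/2) + 5*(-2)*conj(0) + 5*(0)*conj(0)]
      = (1/20)[(20) + (0) + (-10 - 2*sqrt(5)) + (0) + (-10 + 2*sqrt(5)) + (0) + (0) + (0)] = 0/20 = 0
Dimension check: dim(rho) = sum (mult * dim) = 0*1 + 1*1 + 0*1 + 1*1 + 2*2 + 2*2 + 0*2 + 0*2 = 10 = chi_rho(e) = 10.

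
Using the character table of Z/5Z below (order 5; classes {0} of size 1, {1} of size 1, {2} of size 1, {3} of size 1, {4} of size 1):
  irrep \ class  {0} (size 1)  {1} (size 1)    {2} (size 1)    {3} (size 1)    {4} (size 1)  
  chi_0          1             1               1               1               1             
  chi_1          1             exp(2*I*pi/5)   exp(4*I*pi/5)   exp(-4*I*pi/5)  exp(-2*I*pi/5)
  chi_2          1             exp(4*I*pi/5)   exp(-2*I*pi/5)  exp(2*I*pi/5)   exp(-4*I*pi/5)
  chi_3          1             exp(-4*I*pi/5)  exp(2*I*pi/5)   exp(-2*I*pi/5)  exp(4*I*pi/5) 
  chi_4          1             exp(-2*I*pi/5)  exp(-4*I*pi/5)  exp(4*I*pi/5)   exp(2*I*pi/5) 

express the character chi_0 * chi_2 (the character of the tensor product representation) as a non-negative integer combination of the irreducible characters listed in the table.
chi_0 tensor chi_2 = chi_2 (all other irreducibles have multiplicity 0).

Working: The character of a tensor product is the pointwise product (chi_0 * chi_2)(C) = chi_0(C) * chi_2(C):
  {0}: (1)*(1), {1}: (1)*(exp(4*I*pi/5)), {2}: (1)*(exp(-2*I*pi/5)), {3}: (1)*(exp(2*I*pi/5)), {4}: (1)*(exp(-4*I*pi/5))
so (chi_0 * chi_2) takes values
  {0} -> 1, {1} -> exp(4*I*pi/5), {2} -> exp(-2*I*pi/5), {3} -> exp(2*I*pi/5), {4} -> exp(-4*I*pi/5).
Now take the inner product of this character with each irreducible chi from the table, <chi_0*chi_2, chi> = (1/5) sum_C |C| (chi_0*chi_2)(C) conj(chi(C)):
  <chi_0*chi_2, chi_0> = (1/5)[1*(1)*conj(1) + 1*(exp(4*I*pi/5))*conj(1) + 1*(exp(-2*I*pi/5))*conj(1) + 1*(exp(2*I*pi/5))*conj(1) + 1*(exp(-4*I*pi/5))*conj(1)]
      = (1/5)[(1) + (exp(4*I*pi/5)) + (exp(-2*I*pi/5)) + (exp(2*I*pi/5)) + (exp(-4*I*pi/5))] = 0/5 = 0
  <chi_0*chi_2, chi_1> = (1/5)[1*(1)*conj(1) + 1*(exp(4*I*pi/5))*conj(exp(2*I*pi/5)) + 1*(exp(-2*I*pi/5))*conj(exp(4*I*pi/5)) + 1*(exp(2*I*pi/5))*conj(exp(-4*I*pi/5)) + 1*(exp(-4*I*pi/5))*conj(exp(-2*I*pi/5))]
      = (1/5)[(1) + (exp(2*I*pi/5)) + (exp(4*I*pi/5)) + (exp(-4*I*pi/5)) + (exp(-2*I*pi/5))] = 0/5 = 0
  <chi_0*chi_2, chi_2> = (1/5)[1*(1)*conj(1) + 1*(exp(4*I*pi/5))*conj(exp(4*I*pi/5)) + 1*(exp(-2*I*pi/5))*conj(exp(-2*I*pi/5)) + 1*(exp(2*I*pi/5))*conj(exp(2*I*pi/5)) + 1*(exp(-4*I*pi/5))*conj(exp(-4*I*pi/5))]
      = (1/5)[(1) + (1) + (1) + (1) + (1)] = 5/5 = 1
  <chi_0*chi_2, chi_3> = (1/5)[1*(1)*conj(1) + 1*(exp(4*I*pi/5))*conj(exp(-4*I*pi/5)) + 1*(exp(-2*I*pi/5))*conj(exp(2*I*pi/5)) + 1*(exp(2*I*pi/5))*conj(exp(-2*I*pi/5)) + 1*(exp(-4*I*pi/5))*conj(exp(4*I*pi/5))]
      = (1/5)[(1) + (exp(-2*I*pi/5)) + (exp(-4*I*pi/5)) + (exp(4*I*pi/5)) + (exp(2*I*pi/5))] = 0/5 = 0
  <chi_0*chi_2, chi_4> = (1/5)[1*(1)*conj(1) + 1*(exp(4*I*pi/5))*conj(exp(-2*I*pi/5)) + 1*(exp(-2*I*pi/5))*conj(exp(-4*I*pi/5)) + 1*(exp(2*I*pi/5))*conj(exp(4*I*pi/5)) + 1*(exp(-4*I*pi/5))*conj(exp(2*I*pi/5))]
      = (1/5)[(1) + (exp(-4*I*pi/5)) + (exp(2*I*pi/5)) + (exp(-2*I*pi/5)) + (exp(4*I*pi/5))] = 0/5 = 0
(Exp terms are combined using exp(i*s)*conj(exp(i*t)) = exp(i*(s-t)), and sums of them are collapsed using the identity that for every m > 1 the m distinct m-th roots of unity sum to 0, e.g. 1 + exp(2*I*pi/3) + exp(-2*I*pi/3) = 0.)
Hence the multiplicities are chi_2: 1. Dimension check: dim(chi_0)*dim(chi_2) = 1*1 = 1 and sum (mult * dim) = 1*1 = 1.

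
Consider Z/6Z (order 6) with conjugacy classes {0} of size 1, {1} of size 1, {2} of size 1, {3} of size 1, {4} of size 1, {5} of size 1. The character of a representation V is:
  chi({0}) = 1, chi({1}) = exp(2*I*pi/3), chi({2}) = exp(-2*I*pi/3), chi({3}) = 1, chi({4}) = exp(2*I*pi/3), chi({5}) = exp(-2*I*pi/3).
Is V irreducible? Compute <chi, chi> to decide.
Irreducible: <chi, chi> = 1.

Justification: <chi, chi> = (1/|G|) sum_C |C| * |chi(C)|^2 = (1/6)[1*|1|^2 + 1*|exp(2*I*pi/3)|^2 + 1*|exp(-2*I*pi/3)|^2 + 1*|1|^2 + 1*|exp(2*I*pi/3)|^2 + 1*|exp(-2*I*pi/3)|^2]
  = (1/6)[(1) + (1) + (1) + (1) + (1) + (1)] = 6/6 = 1.
(Exp terms are combined using exp(i*s)*conj(exp(i*t)) = exp(i*(s-t)), and sums of them are collapsed using the identity that for every m > 1 the m distinct m-th roots of unity sum to 0, e.g. 1 + exp(2*I*pi/3) + exp(-2*I*pi/3) = 0.)
A character is irreducible iff <chi, chi> = 1, so this representation is irreducible.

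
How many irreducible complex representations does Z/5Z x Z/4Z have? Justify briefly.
20

Reasoning: The number of irreducible complex representations of a finite group equals its number of conjugacy classes. Z/5Z x Z/4Z is abelian of order 20, so every element is its own conjugacy class: 20 classes, so Z/5Z x Z/4Z (order 20) has exactly 20 irreducible complex representations.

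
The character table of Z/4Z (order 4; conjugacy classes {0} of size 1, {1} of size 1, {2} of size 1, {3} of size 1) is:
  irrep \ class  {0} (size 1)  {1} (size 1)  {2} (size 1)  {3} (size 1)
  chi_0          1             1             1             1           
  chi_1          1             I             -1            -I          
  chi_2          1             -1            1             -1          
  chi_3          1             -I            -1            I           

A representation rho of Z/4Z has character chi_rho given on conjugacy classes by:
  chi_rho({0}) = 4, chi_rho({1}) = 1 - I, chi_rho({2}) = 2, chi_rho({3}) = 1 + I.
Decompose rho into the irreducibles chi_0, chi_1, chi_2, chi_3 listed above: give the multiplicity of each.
Multiplicities: chi_0: 2, chi_1: 0, chi_2: 1, chi_3: 1.

Explanation: Use <chi_rho, chi> = (1/|G|) sum_C |C| * chi_rho(C) * conj(chi(C)) with |G| = 4 for each irreducible chi in the table:
  <chi_rho, chi_0> = (1/4)[1*(4)*conj(1) + 1*(1 - I)*conj(1) + 1*(2)*conj(1) + 1*(1 + I)*conj(1)]
      = (1/4)[(4) + (1 - I) + (2) + (1 + I)] = 8/4 = 2
  <chi_rho, chi_1> = (1/4)[1*(4)*conj(1) + 1*(1 - I)*conj(I) + 1*(2)*conj(-1) + 1*(1 + I)*conj(-I)]
      = (1/4)[(4) + (-1 - I) + (-2) + (-1 + I)] = 0/4 = 0
  <chi_rho, chi_2> = (1/4)[1*(4)*conj(1) + 1*(1 - I)*conj(-1) + 1*(2)*conj(1) + 1*(1 + I)*conj(-1)]
      = (1/4)[(4) + (-1 + I) + (2) + (-1 - I)] = 4/4 = 1
  <chi_rho, chi_3> = (1/4)[1*(4)*conj(1) + 1*(1 - I)*conj(-I) + 1*(2)*conj(-1) + 1*(1 + I)*conj(I)]
      = (1/4)[(4) + (1 + I) + (-2) + (1 - I)] = 4/4 = 1
(Exp terms are combined using exp(i*s)*conj(exp(i*t)) = exp(i*(s-t)), and sums of them are collapsed using the identity that for every m > 1 the m distinct m-th roots of unity sum to 0, e.g. 1 + exp(2*I*pi/3) + exp(-2*I*pi/3) = 0.)
Dimension check: dim(rho) = sum (mult * dim) = 2*1 + 0*1 + 1*1 + 1*1 = 4 = chi_rho(e) = 4.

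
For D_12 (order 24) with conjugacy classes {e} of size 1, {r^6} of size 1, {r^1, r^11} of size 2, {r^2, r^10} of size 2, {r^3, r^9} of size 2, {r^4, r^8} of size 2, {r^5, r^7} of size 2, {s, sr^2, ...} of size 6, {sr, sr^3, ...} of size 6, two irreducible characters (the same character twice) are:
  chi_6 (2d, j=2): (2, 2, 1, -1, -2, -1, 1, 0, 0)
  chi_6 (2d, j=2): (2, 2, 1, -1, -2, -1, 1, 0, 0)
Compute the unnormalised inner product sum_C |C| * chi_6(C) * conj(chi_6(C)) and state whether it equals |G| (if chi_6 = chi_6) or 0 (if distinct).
Sum = 24 = |G| = 24; so <chi_6, chi_6> = 1 (norm-1 confirms irreducibility).

Details: Compute term by term over conjugacy classes (|C| * chi_6(C) * conj(chi_6(C))):
  1*(2)*conj(2) + 1*(2)*conj(2) + 2*(1)*conj(1) + 2*(-1)*conj(-1) + 2*(-2)*conj(-2) + 2*(-1)*conj(-1) + 2*(1)*conj(1) + 6*(0)*conj(0) + 6*(0)*conj(0)
  = (4) + (4) + (2) + (2) + (8) + (2) + (2) + (0) + (0)
  = 24.
Dividing by |G| = 24 gives 24/24 = 1, matching the row-orthogonality relation <chi_6, chi_6> = [chi_6 = chi_6].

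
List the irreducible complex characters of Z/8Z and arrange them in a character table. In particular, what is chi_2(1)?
Character table of Z/8Z (irreps indexed chi_0,...,chi_7 with chi_k(m) = zeta_8^(k*m), zeta_8 = exp(2*pi*i/8)):
  irrep \ class  {0} (size 1)  {1} (size 1)    {2} (size 1)  {3} (size 1)    {4} (size 1)  {5} (size 1)    {6} (size 1)  {7} (size 1)  
  chi_0          1             1               1             1               1             1               1             1             
  chi_1          1             exp(I*pi/4)     I             exp(3*I*pi/4)   -1            exp(-3*I*pi/4)  -I            exp(-I*pi/4)  
  chi_2          1             I               -1            -I              1             I               -1            -I            
  chi_3          1             exp(3*I*pi/4)   -I            exp(I*pi/4)     -1            exp(-I*pi/4)    I             exp(-3*I*pi/4)
  chi_4          1             -1              1             -1              1             -1              1             -1            
  chi_5          1             exp(-3*I*pi/4)  I             exp(-I*pi/4)    -1            exp(I*pi/4)     -I            exp(3*I*pi/4) 
  chi_6          1             -I              -1            I               1             -I              -1            I             
  chi_7          1             exp(-I*pi/4)    -I            exp(-3*I*pi/4)  -1            exp(3*I*pi/4)   I             exp(I*pi/4)   

Spot check: chi_2(1) = zeta_8^(2*1) = zeta_8^2 = I.

Argument: Z/8Z is abelian, so all 8 irreducible complex representations are 1-dimensional. They are given by chi_k(m) = zeta_8^(k*m) for k = 0,...,7. Row orthogonality: sum_m chi_k(m) conj(chi_l(m)) = 8 * [k = l].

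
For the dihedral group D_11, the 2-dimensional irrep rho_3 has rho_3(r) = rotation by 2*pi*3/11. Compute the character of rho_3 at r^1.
chi_{rho_3}(r^1) = 2*cos(2*pi*3*1/11) = -2*cos(5*pi/11)

Solution. rho_3(r^1) is rotation by angle 2*pi*3*1/11, whose trace is 2*cos(2*pi*3*1/11) = -2*cos(5*pi/11).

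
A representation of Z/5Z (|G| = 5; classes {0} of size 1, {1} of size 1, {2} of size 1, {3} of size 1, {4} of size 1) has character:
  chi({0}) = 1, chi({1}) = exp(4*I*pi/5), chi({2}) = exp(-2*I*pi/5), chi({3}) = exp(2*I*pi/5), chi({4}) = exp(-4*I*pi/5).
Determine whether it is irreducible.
Irreducible: <chi, chi> = 1.

Why: <chi, chi> = (1/|G|) sum_C |C| * |chi(C)|^2 = (1/5)[1*|1|^2 + 1*|exp(4*I*pi/5)|^2 + 1*|exp(-2*I*pi/5)|^2 + 1*|exp(2*I*pi/5)|^2 + 1*|exp(-4*I*pi/5)|^2]
  = (1/5)[(1) + (1) + (1) + (1) + (1)] = 5/5 = 1.
(Exp terms are combined using exp(i*s)*conj(exp(i*t)) = exp(i*(s-t)), and sums of them are collapsed using the identity that for every m > 1 the m distinct m-th roots of unity sum to 0, e.g. 1 + exp(2*I*pi/3) + exp(-2*I*pi/3) = 0.)
A character is irreducible iff <chi, chi> = 1, so this representation is irreducible.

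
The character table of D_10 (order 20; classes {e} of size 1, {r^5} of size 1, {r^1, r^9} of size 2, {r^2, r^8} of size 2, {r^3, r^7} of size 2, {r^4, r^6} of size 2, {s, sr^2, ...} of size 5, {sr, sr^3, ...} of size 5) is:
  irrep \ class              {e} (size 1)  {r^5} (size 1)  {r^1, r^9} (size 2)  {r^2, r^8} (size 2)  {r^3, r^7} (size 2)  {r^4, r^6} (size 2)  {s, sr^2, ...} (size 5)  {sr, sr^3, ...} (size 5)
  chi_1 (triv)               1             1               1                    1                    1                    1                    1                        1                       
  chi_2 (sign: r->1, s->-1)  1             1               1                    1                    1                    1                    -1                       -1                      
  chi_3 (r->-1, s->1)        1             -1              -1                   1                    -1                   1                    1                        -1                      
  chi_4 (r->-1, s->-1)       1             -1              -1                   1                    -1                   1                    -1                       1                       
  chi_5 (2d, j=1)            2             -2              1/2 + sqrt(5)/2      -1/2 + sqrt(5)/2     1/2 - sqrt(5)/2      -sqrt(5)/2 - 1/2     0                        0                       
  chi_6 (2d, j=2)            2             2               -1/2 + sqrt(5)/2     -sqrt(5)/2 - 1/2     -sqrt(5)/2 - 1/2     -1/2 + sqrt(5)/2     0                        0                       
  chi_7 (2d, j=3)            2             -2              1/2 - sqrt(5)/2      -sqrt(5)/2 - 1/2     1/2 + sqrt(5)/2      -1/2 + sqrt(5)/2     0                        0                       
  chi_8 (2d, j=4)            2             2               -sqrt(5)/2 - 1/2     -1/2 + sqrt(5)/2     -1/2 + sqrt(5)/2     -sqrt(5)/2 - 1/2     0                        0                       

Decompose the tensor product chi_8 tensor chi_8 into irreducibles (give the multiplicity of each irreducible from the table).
chi_8 tensor chi_8 = chi_1 + chi_2 + chi_6 (all other irreducibles have multiplicity 0).

The character of a tensor product is the pointwise product (chi_8 * chi_8)(C) = chi_8(C) * chi_8(C):
  {e}: (2)*(2), {r^5}: (2)*(2), {r^1, r^9}: (-sqrt(5)/2 - 1/2)*(-sqrt(5)/2 - 1/2), {r^2, r^8}: (-1/2 + sqrt(5)/2)*(-1/2 + sqrt(5)/2), {r^3, r^7}: (-1/2 + sqrt(5)/2)*(-1/2 + sqrt(5)/2), {r^4, r^6}: (-sqrt(5)/2 - 1/2)*(-sqrt(5)/2 - 1/2), {s, sr^2, ...}: (0)*(0), {sr, sr^3, ...}: (0)*(0)
so (chi_8 * chi_8) takes values
  {e} -> 4, {r^5} -> 4, {r^1, r^9} -> sqrt(5)/2 + 3/2, {r^2, r^8} -> 3/2 - sqrt(5)/2, {r^3, r^7} -> 3/2 - sqrt(5)/2, {r^4, r^6} -> sqrt(5)/2 + 3/2, {s, sr^2, ...} -> 0, {sr, sr^3, ...} -> 0.
Now take the inner product of this character with each irreducible chi from the table, <chi_8*chi_8, chi> = (1/20) sum_C |C| (chi_8*chi_8)(C) conj(chi(C)):
  <chi_8*chi_8, chi_1> = (1/20)[1*(4)*conj(1) + 1*(4)*conj(1) + 2*(sqrt(5)/2 + 3/2)*conj(1) + 2*(3/2 - sqrt(5)/2)*conj(1) + 2*(3/2 - sqrt(5)/2)*conj(1) + 2*(sqrt(5)/2 + 3/2)*conj(1) + 5*(0)*conj(1) + 5*(0)*conj(1)]
      = (1/20)[(4) + (4) + (sqrt(5) + 3) + (3 - sqrt(5)) + (3 - sqrt(5)) + (sqrt(5) + 3) + (0) + (0)] = 20/20 = 1
  <chi_8*chi_8, chi_2> = (1/20)[1*(4)*conj(1) + 1*(4)*conj(1) + 2*(sqrt(5)/2 + 3/2)*conj(1) + 2*(3/2 - sqrt(5)/2)*conj(1) + 2*(3/2 - sqrt(5)/2)*conj(1) + 2*(sqrt(5)/2 + 3/2)*conj(1) + 5*(0)*conj(-1) + 5*(0)*conj(-1)]
      = (1/20)[(4) + (4) + (sqrt(5) + 3) + (3 - sqrt(5)) + (3 - sqrt(5)) + (sqrt(5) + 3) + (0) + (0)] = 20/20 = 1
  <chi_8*chi_8, chi_3> = (1/20)[1*(4)*conj(1) + 1*(4)*conj(-1) + 2*(sqrt(5)/2 + 3/2)*conj(-1) + 2*(3/2 - sqrt(5)/2)*conj(1) + 2*(3/2 - sqrt(5)/2)*conj(-1) + 2*(sqrt(5)/2 + 3/2)*conj(1) + 5*(0)*conj(1) + 5*(0)*conj(-1)]
      = (1/20)[(4) + (-4) + (-3 - sqrt(5)) + (3 - sqrt(5)) + (-3 + sqrt(5)) + (sqrt(5) + 3) + (0) + (0)] = 0/20 = 0
  <chi_8*chi_8, chi_4> = (1/20)[1*(4)*conj(1) + 1*(4)*conj(-1) + 2*(sqrt(5)/2 + 3/2)*conj(-1) + 2*(3/2 - sqrt(5)/2)*conj(1) + 2*(3/2 - sqrt(5)/2)*conj(-1) + 2*(sqrt(5)/2 + 3/2)*conj(1) + 5*(0)*conj(-1) + 5*(0)*conj(1)]
      = (1/20)[(4) + (-4) + (-3 - sqrt(5)) + (3 - sqrt(5)) + (-3 + sqrt(5)) + (sqrt(5) + 3) + (0) + (0)] = 0/20 = 0
  <chi_8*chi_8, chi_5> = (1/20)[1*(4)*conj(2) + 1*(4)*conj(-2) + 2*(sqrt(5)/2 + 3/2)*conj(1/2 + sqrt(5)/2) + 2*(3/2 - sqrt(5)/2)*conj(-1/2 + sqrt(5)/2) + 2*(3/2 - sqrt(5)/2)*conj(1/2 - sqrt(5)/2) + 2*(sqrt(5)/2 + 3/2)*conj(-sqrt(5)/2 - 1/2) + 5*(0)*conj(0) + 5*(0)*conj(0)]
      = (1/20)[(8) + (-8) + (4 + 2*sqrt(5)) + (-4 + 2*sqrt(5)) + (4 - 2*sqrt(5)) + (-2*sqrt(5) - 4) + (0) + (0)] = 0/20 = 0
  <chi_8*chi_8, chi_6> = (1/20)[1*(4)*conj(2) + 1*(4)*conj(2) + 2*(sqrt(5)/2 + 3/2)*conj(-1/2 + sqrt(5)/2) + 2*(3/2 - sqrt(5)/2)*conj(-sqrt(5)/2 - 1/2) + 2*(3/2 - sqrt(5)/2)*conj(-sqrt(5)/2 - 1/2) + 2*(sqrt(5)/2 + 3/2)*conj(-1/2 + sqrt(5)/2) + 5*(0)*conj(0) + 5*(0)*conj(0)]
      = (1/20)[(8) + (8) + (1 + sqrt(5)) + (1 - sqrt(5)) + (1 - sqrt(5)) + (1 + sqrt(5)) + (0) + (0)] = 20/20 = 1
  <chi_8*chi_8, chi_7> = (1/20)[1*(4)*conj(2) + 1*(4)*conj(-2) + 2*(sqrt(5)/2 + 3/2)*conj(1/2 - sqrt(5)/2) + 2*(3/2 - sqrt(5)/2)*conj(-sqrt(5)/2 - 1/2) + 2*(3/2 - sqrt(5)/2)*conj(1/2 + sqrt(5)/2) + 2*(sqrt(5)/2 + 3/2)*conj(-1/2 + sqrt(5)/2) + 5*(0)*conj(0) + 5*(0)*conj(0)]
      = (1/20)[(8) + (-8) + (-sqrt(5) - 1) + (1 - sqrt(5)) + (-1 + sqrt(5)) + (1 + sqrt(5)) + (0) + (0)] = 0/20 = 0
  <chi_8*chi_8, chi_8> = (1/20)[1*(4)*conj(2) + 1*(4)*conj(2) + 2*(sqrt(5)/2 + 3/2)*conj(-sqrt(5)/2 - 1/2) + 2*(3/2 - sqrt(5)/2)*conj(-1/2 + sqrt(5)/2) + 2*(3/2 - sqrt(5)/2)*conj(-1/2 + sqrt(5)/2) + 2*(sqrt(5)/2 + 3/2)*conj(-sqrt(5)/2 - 1/2) + 5*(0)*conj(0) + 5*(0)*conj(0)]
      = (1/20)[(8) + (8) + (-2*sqrt(5) - 4) + (-4 + 2*sqrt(5)) + (-4 + 2*sqrt(5)) + (-2*sqrt(5) - 4) + (0) + (0)] = 0/20 = 0
Hence the multiplicities are chi_1: 1, chi_2: 1, chi_6: 1. Dimension check: dim(chi_8)*dim(chi_8) = 2*2 = 4 and sum (mult * dim) = 1*1 + 1*1 + 1*2 = 4.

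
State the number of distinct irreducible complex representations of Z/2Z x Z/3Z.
6

Reasoning: The number of irreducible complex representations of a finite group equals its number of conjugacy classes. Z/2Z x Z/3Z is abelian of order 6, so every element is its own conjugacy class: 6 classes, so Z/2Z x Z/3Z (order 6) has exactly 6 irreducible complex representations.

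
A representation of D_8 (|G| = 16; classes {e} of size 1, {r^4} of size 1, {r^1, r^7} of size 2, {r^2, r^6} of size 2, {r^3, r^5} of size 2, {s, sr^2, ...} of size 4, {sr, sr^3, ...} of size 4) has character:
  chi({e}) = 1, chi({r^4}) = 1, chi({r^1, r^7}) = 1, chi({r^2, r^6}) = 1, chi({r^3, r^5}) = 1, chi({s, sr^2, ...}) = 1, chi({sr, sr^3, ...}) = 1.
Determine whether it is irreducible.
Irreducible: <chi, chi> = 1.

Explanation: <chi, chi> = (1/|G|) sum_C |C| * |chi(C)|^2 = (1/16)[1*|1|^2 + 1*|1|^2 + 2*|1|^2 + 2*|1|^2 + 2*|1|^2 + 4*|1|^2 + 4*|1|^2]
  = (1/16)[(1) + (1) + (2) + (2) + (2) + (4) + (4)] = 16/16 = 1.
A character is irreducible iff <chi, chi> = 1, so this representation is irreducible.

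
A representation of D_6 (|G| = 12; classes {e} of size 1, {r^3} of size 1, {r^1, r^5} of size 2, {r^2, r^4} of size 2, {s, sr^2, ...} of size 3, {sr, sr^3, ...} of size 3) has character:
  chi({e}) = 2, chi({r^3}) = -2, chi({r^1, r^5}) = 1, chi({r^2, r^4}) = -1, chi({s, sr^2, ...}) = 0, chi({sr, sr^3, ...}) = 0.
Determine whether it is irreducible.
Irreducible: <chi, chi> = 1.

Justification: <chi, chi> = (1/|G|) sum_C |C| * |chi(C)|^2 = (1/12)[1*|2|^2 + 1*|-2|^2 + 2*|1|^2 + 2*|-1|^2 + 3*|0|^2 + 3*|0|^2]
  = (1/12)[(4) + (4) + (2) + (2) + (0) + (0)] = 12/12 = 1.
A character is irreducible iff <chi, chi> = 1, so this representation is irreducible.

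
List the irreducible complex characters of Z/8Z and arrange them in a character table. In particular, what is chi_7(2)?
Character table of Z/8Z (irreps indexed chi_0,...,chi_7 with chi_k(m) = zeta_8^(k*m), zeta_8 = exp(2*pi*i/8)):
  irrep \ class  {0} (size 1)  {1} (size 1)    {2} (size 1)  {3} (size 1)    {4} (size 1)  {5} (size 1)    {6} (size 1)  {7} (size 1)  
  chi_0          1             1               1             1               1             1               1             1             
  chi_1          1             exp(I*pi/4)     I             exp(3*I*pi/4)   -1            exp(-3*I*pi/4)  -I            exp(-I*pi/4)  
  chi_2          1             I               -1            -I              1             I               -1            -I            
  chi_3          1             exp(3*I*pi/4)   -I            exp(I*pi/4)     -1            exp(-I*pi/4)    I             exp(-3*I*pi/4)
  chi_4          1             -1              1             -1              1             -1              1             -1            
  chi_5          1             exp(-3*I*pi/4)  I             exp(-I*pi/4)    -1            exp(I*pi/4)     -I            exp(3*I*pi/4) 
  chi_6          1             -I              -1            I               1             -I              -1            I             
  chi_7          1             exp(-I*pi/4)    -I            exp(-3*I*pi/4)  -1            exp(3*I*pi/4)   I             exp(I*pi/4)   

Spot check: chi_7(2) = zeta_8^(7*2) = zeta_8^14 = -I.

Derivation: Z/8Z is abelian, so all 8 irreducible complex representations are 1-dimensional. They are given by chi_k(m) = zeta_8^(k*m) for k = 0,...,7. Row orthogonality: sum_m chi_k(m) conj(chi_l(m)) = 8 * [k = l].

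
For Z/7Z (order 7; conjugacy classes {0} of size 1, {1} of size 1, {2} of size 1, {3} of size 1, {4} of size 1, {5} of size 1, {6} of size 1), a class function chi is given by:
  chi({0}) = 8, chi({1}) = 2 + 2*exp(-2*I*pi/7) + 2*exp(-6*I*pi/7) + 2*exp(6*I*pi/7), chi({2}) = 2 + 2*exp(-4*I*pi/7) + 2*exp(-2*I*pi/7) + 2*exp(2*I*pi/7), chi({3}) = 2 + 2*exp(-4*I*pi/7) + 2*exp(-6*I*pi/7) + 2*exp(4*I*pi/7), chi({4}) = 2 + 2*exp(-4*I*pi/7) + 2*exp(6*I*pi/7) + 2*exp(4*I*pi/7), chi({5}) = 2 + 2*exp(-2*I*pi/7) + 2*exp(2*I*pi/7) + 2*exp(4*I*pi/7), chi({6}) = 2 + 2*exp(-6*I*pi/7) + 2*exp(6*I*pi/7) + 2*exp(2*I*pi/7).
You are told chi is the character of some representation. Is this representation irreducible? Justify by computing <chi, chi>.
Not irreducible (reducible): <chi, chi> = 16 > 1.

Details: <chi, chi> = (1/|G|) sum_C |C| * |chi(C)|^2 = (1/7)[1*|8|^2 + 1*|2 + 2*exp(-2*I*pi/7) + 2*exp(-6*I*pi/7) + 2*exp(6*I*pi/7)|^2 + 1*|2 + 2*exp(-4*I*pi/7) + 2*exp(-2*I*pi/7) + 2*exp(2*I*pi/7)|^2 + 1*|2 + 2*exp(-4*I*pi/7) + 2*exp(-6*I*pi/7) + 2*exp(4*I*pi/7)|^2 + 1*|2 + 2*exp(-4*I*pi/7) + 2*exp(6*I*pi/7) + 2*exp(4*I*pi/7)|^2 + 1*|2 + 2*exp(-2*I*pi/7) + 2*exp(2*I*pi/7) + 2*exp(4*I*pi/7)|^2 + 1*|2 + 2*exp(-6*I*pi/7) + 2*exp(6*I*pi/7) + 2*exp(2*I*pi/7)|^2]
  = (1/7)[(64) + (16 + 8*exp(-2*I*pi/7) + 12*exp(-6*I*pi/7) + 4*exp(-4*I*pi/7) + 4*exp(4*I*pi/7) + 12*exp(6*I*pi/7) + 8*exp(2*I*pi/7)) + (16 + 12*exp(-2*I*pi/7) + 8*exp(-4*I*pi/7) + 4*exp(-6*I*pi/7) + 4*exp(6*I*pi/7) + 8*exp(4*I*pi/7) + 12*exp(2*I*pi/7)) + (16 + 12*exp(-4*I*pi/7) + 8*exp(-6*I*pi/7) + 4*exp(-2*I*pi/7) + 4*exp(2*I*pi/7) + 8*exp(6*I*pi/7) + 12*exp(4*I*pi/7)) + (16 + 12*exp(-4*I*pi/7) + 8*exp(-6*I*pi/7) + 4*exp(-2*I*pi/7) + 4*exp(2*I*pi/7) + 8*exp(6*I*pi/7) + 12*exp(4*I*pi/7)) + (16 + 12*exp(-2*I*pi/7) + 8*exp(-4*I*pi/7) + 4*exp(-6*I*pi/7) + 4*exp(6*I*pi/7) + 8*exp(4*I*pi/7) + 12*exp(2*I*pi/7)) + (16 + 8*exp(-2*I*pi/7) + 12*exp(-6*I*pi/7) + 4*exp(-4*I*pi/7) + 4*exp(4*I*pi/7) + 12*exp(6*I*pi/7) + 8*exp(2*I*pi/7))] = 112/7 = 16.
(Exp terms are combined using exp(i*s)*conj(exp(i*t)) = exp(i*(s-t)), and sums of them are collapsed using the identity that for every m > 1 the m distinct m-th roots of unity sum to 0, e.g. 1 + exp(2*I*pi/3) + exp(-2*I*pi/3) = 0.)
A character is irreducible iff <chi, chi> = 1, so this representation is reducible.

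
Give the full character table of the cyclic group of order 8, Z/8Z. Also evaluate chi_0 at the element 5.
Character table of Z/8Z (irreps indexed chi_0,...,chi_7 with chi_k(m) = zeta_8^(k*m), zeta_8 = exp(2*pi*i/8)):
  irrep \ class  {0} (size 1)  {1} (size 1)    {2} (size 1)  {3} (size 1)    {4} (size 1)  {5} (size 1)    {6} (size 1)  {7} (size 1)  
  chi_0          1             1               1             1               1             1               1             1             
  chi_1          1             exp(I*pi/4)     I             exp(3*I*pi/4)   -1            exp(-3*I*pi/4)  -I            exp(-I*pi/4)  
  chi_2          1             I               -1            -I              1             I               -1            -I            
  chi_3          1             exp(3*I*pi/4)   -I            exp(I*pi/4)     -1            exp(-I*pi/4)    I             exp(-3*I*pi/4)
  chi_4          1             -1              1             -1              1             -1              1             -1            
  chi_5          1             exp(-3*I*pi/4)  I             exp(-I*pi/4)    -1            exp(I*pi/4)     -I            exp(3*I*pi/4) 
  chi_6          1             -I              -1            I               1             -I              -1            I             
  chi_7          1             exp(-I*pi/4)    -I            exp(-3*I*pi/4)  -1            exp(3*I*pi/4)   I             exp(I*pi/4)   

Spot check: chi_0(5) = zeta_8^(0*5) = zeta_8^0 = 1.

Derivation: Z/8Z is abelian, so all 8 irreducible complex representations are 1-dimensional. They are given by chi_k(m) = zeta_8^(k*m) for k = 0,...,7. Row orthogonality: sum_m chi_k(m) conj(chi_l(m)) = 8 * [k = l].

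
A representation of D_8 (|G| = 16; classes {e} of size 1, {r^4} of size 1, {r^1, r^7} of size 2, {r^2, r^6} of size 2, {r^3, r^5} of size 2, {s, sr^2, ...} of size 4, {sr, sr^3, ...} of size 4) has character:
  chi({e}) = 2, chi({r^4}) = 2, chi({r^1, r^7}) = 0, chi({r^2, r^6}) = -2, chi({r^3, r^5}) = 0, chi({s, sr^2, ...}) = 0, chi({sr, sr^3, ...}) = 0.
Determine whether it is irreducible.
Irreducible: <chi, chi> = 1.

Justification: <chi, chi> = (1/|G|) sum_C |C| * |chi(C)|^2 = (1/16)[1*|2|^2 + 1*|2|^2 + 2*|0|^2 + 2*|-2|^2 + 2*|0|^2 + 4*|0|^2 + 4*|0|^2]
  = (1/16)[(4) + (4) + (0) + (8) + (0) + (0) + (0)] = 16/16 = 1.
A character is irreducible iff <chi, chi> = 1, so this representation is irreducible.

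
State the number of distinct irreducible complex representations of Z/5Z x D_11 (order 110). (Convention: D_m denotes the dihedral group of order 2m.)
35

Derivation: The number of irreducible complex representations of a finite group equals its number of conjugacy classes. For a direct product, #classes(G x H) = #classes(G) * #classes(H). Z/5Z has 5 classes (abelian), D_11 has 7 classes, so 5 * 7 = 35, so Z/5Z x D_11 (order 110) has exactly 35 irreducible complex representations.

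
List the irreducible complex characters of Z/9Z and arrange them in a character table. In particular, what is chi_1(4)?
Character table of Z/9Z (irreps indexed chi_0,...,chi_8 with chi_k(m) = zeta_9^(k*m), zeta_9 = exp(2*pi*i/9)):
  irrep \ class  {0} (size 1)  {1} (size 1)    {2} (size 1)    {3} (size 1)    {4} (size 1)    {5} (size 1)    {6} (size 1)    {7} (size 1)    {8} (size 1)  
  chi_0          1             1               1               1               1               1               1               1               1             
  chi_1          1             exp(2*I*pi/9)   exp(4*I*pi/9)   exp(2*I*pi/3)   exp(8*I*pi/9)   exp(-8*I*pi/9)  exp(-2*I*pi/3)  exp(-4*I*pi/9)  exp(-2*I*pi/9)
  chi_2          1             exp(4*I*pi/9)   exp(8*I*pi/9)   exp(-2*I*pi/3)  exp(-2*I*pi/9)  exp(2*I*pi/9)   exp(2*I*pi/3)   exp(-8*I*pi/9)  exp(-4*I*pi/9)
  chi_3          1             exp(2*I*pi/3)   exp(-2*I*pi/3)  1               exp(2*I*pi/3)   exp(-2*I*pi/3)  1               exp(2*I*pi/3)   exp(-2*I*pi/3)
  chi_4          1             exp(8*I*pi/9)   exp(-2*I*pi/9)  exp(2*I*pi/3)   exp(-4*I*pi/9)  exp(4*I*pi/9)   exp(-2*I*pi/3)  exp(2*I*pi/9)   exp(-8*I*pi/9)
  chi_5          1             exp(-8*I*pi/9)  exp(2*I*pi/9)   exp(-2*I*pi/3)  exp(4*I*pi/9)   exp(-4*I*pi/9)  exp(2*I*pi/3)   exp(-2*I*pi/9)  exp(8*I*pi/9) 
  chi_6          1             exp(-2*I*pi/3)  exp(2*I*pi/3)   1               exp(-2*I*pi/3)  exp(2*I*pi/3)   1               exp(-2*I*pi/3)  exp(2*I*pi/3) 
  chi_7          1             exp(-4*I*pi/9)  exp(-8*I*pi/9)  exp(2*I*pi/3)   exp(2*I*pi/9)   exp(-2*I*pi/9)  exp(-2*I*pi/3)  exp(8*I*pi/9)   exp(4*I*pi/9) 
  chi_8          1             exp(-2*I*pi/9)  exp(-4*I*pi/9)  exp(-2*I*pi/3)  exp(-8*I*pi/9)  exp(8*I*pi/9)   exp(2*I*pi/3)   exp(4*I*pi/9)   exp(2*I*pi/9) 

Spot check: chi_1(4) = zeta_9^(1*4) = zeta_9^4 = exp(8*I*pi/9).

Z/9Z is abelian, so all 9 irreducible complex representations are 1-dimensional. They are given by chi_k(m) = zeta_9^(k*m) for k = 0,...,8. Row orthogonality: sum_m chi_k(m) conj(chi_l(m)) = 9 * [k = l].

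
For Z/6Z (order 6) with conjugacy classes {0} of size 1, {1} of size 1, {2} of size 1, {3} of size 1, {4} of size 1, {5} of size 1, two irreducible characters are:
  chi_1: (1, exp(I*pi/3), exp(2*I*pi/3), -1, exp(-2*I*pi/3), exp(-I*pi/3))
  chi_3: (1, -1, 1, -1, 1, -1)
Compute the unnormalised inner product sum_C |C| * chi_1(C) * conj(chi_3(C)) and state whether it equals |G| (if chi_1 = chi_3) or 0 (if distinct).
Sum = 0; so <chi_1, chi_3> = 0 (distinct irreducibles are orthogonal).

Working: Compute term by term over conjugacy classes (|C| * chi_1(C) * conj(chi_3(C))):
  1*(1)*conj(1) + 1*(exp(I*pi/3))*conj(-1) + 1*(exp(2*I*pi/3))*conj(1) + 1*(-1)*conj(-1) + 1*(exp(-2*I*pi/3))*conj(1) + 1*(exp(-I*pi/3))*conj(-1)
  = (1) + (-exp(I*pi/3)) + (exp(2*I*pi/3)) + (1) + (exp(-2*I*pi/3)) + (-exp(-I*pi/3))
  = 0.
(Exp terms are combined using exp(i*s)*conj(exp(i*t)) = exp(i*(s-t)), and sums of them are collapsed using the identity that for every m > 1 the m distinct m-th roots of unity sum to 0, e.g. 1 + exp(2*I*pi/3) + exp(-2*I*pi/3) = 0.)
Dividing by |G| = 6 gives 0/6 = 0, matching the row-orthogonality relation <chi_1, chi_3> = [chi_1 = chi_3].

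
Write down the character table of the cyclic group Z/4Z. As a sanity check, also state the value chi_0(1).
Character table of Z/4Z (irreps indexed chi_0,...,chi_3 with chi_k(m) = zeta_4^(k*m), zeta_4 = exp(2*pi*i/4)):
  irrep \ class  {0} (size 1)  {1} (size 1)  {2} (size 1)  {3} (size 1)
  chi_0          1             1             1             1           
  chi_1          1             I             -1            -I          
  chi_2          1             -1            1             -1          
  chi_3          1             -I            -1            I           

Spot check: chi_0(1) = zeta_4^(0*1) = zeta_4^0 = 1.

Working: Z/4Z is abelian, so all 4 irreducible complex representations are 1-dimensional. They are given by chi_k(m) = zeta_4^(k*m) for k = 0,...,3. Row orthogonality: sum_m chi_k(m) conj(chi_l(m)) = 4 * [k = l].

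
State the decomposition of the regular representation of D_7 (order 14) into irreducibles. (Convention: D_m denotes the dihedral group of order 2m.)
Each irreducible V_i of dimension d_i appears with multiplicity d_i, i.e. rho_reg = (direct sum over all irreducibles V_i) d_i V_i. The irreducible dimensions for D_7 are 1, 1, 2, 2, 2: 2 irreducibles of dimension 1, each with multiplicity 1; 3 irreducibles of dimension 2, each with multiplicity 2. Total dimension 2*1*1 + 3*2*2 = 14 = |G|.

Reasoning: General theorem: in the regular representation of a finite group G, each irreducible appears with multiplicity equal to its dimension. Check: dim(rho_reg) = sum d_i^2 = 1 + 1 + 4 + 4 + 4 = 14 = |G|.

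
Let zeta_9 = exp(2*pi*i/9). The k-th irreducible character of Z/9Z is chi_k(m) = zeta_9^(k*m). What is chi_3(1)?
chi_3(1) = zeta_9^3 = exp(2*I*pi/3)

Why: chi_3(1) = zeta_9^(3*1) = zeta_9^3. Since zeta_9^9 = 1, this equals zeta_9^3 = exp(2*pi*i*3/9) = exp(2*I*pi/3).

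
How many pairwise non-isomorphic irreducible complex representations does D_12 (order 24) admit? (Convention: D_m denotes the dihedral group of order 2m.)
9

Derivation: The number of irreducible complex representations of a finite group equals its number of conjugacy classes. D_12 has 9 conjugacy classes (n/2 + 3 for n even), so D_12 (order 24) has exactly 9 irreducible complex representations.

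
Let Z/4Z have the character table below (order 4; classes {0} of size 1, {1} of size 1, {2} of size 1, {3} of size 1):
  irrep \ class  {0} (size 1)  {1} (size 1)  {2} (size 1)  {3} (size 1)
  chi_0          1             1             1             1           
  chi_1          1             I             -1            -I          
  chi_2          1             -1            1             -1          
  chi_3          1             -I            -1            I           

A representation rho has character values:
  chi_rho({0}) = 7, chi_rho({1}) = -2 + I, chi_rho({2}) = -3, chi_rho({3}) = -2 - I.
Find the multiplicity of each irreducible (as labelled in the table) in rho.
Multiplicities: chi_0: 0, chi_1: 3, chi_2: 2, chi_3: 2.

Reasoning: Use <chi_rho, chi> = (1/|G|) sum_C |C| * chi_rho(C) * conj(chi(C)) with |G| = 4 for each irreducible chi in the table:
  <chi_rho, chi_0> = (1/4)[1*(7)*conj(1) + 1*(-2 + I)*conj(1) + 1*(-3)*conj(1) + 1*(-2 - I)*conj(1)]
      = (1/4)[(7) + (-2 + I) + (-3) + (-2 - I)] = 0/4 = 0
  <chi_rho, chi_1> = (1/4)[1*(7)*conj(1) + 1*(-2 + I)*conj(I) + 1*(-3)*conj(-1) + 1*(-2 - I)*conj(-I)]
      = (1/4)[(7) + (1 + 2*I) + (3) + (1 - 2*I)] = 12/4 = 3
  <chi_rho, chi_2> = (1/4)[1*(7)*conj(1) + 1*(-2 + I)*conj(-1) + 1*(-3)*conj(1) + 1*(-2 - I)*conj(-1)]
      = (1/4)[(7) + (2 - I) + (-3) + (2 + I)] = 8/4 = 2
  <chi_rho, chi_3> = (1/4)[1*(7)*conj(1) + 1*(-2 + I)*conj(-I) + 1*(-3)*conj(-1) + 1*(-2 - I)*conj(I)]
      = (1/4)[(7) + (-1 - 2*I) + (3) + (-1 + 2*I)] = 8/4 = 2
(Exp terms are combined using exp(i*s)*conj(exp(i*t)) = exp(i*(s-t)), and sums of them are collapsed using the identity that for every m > 1 the m distinct m-th roots of unity sum to 0, e.g. 1 + exp(2*I*pi/3) + exp(-2*I*pi/3) = 0.)
Dimension check: dim(rho) = sum (mult * dim) = 0*1 + 3*1 + 2*1 + 2*1 = 7 = chi_rho(e) = 7.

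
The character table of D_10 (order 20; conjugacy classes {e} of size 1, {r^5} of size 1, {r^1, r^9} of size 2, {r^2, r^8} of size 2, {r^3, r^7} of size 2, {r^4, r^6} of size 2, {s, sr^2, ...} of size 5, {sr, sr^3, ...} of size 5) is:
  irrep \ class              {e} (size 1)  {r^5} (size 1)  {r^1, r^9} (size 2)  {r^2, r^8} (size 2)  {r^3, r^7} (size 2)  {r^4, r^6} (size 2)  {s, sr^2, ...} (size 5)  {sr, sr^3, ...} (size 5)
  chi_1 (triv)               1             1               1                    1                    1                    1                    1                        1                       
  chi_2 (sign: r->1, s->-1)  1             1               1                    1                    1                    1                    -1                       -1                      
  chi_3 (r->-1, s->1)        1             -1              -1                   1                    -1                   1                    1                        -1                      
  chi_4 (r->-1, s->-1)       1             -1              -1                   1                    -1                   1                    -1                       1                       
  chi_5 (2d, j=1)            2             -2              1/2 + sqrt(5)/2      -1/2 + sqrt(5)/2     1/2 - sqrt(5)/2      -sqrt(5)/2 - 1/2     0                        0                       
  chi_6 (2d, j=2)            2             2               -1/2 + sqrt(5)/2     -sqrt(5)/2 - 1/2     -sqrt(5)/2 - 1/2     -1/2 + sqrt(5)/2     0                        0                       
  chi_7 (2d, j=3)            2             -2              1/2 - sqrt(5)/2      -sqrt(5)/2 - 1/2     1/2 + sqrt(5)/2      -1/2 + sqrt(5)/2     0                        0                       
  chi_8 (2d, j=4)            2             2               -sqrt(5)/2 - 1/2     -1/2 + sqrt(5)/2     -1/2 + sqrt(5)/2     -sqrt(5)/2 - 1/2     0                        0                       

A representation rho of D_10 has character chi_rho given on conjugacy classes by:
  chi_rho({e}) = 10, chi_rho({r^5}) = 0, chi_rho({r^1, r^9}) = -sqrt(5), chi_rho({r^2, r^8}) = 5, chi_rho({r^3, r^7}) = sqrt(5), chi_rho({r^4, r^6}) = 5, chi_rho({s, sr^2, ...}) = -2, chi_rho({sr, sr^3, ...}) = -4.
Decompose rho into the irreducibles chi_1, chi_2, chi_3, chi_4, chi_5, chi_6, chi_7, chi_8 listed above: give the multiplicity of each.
Multiplicities: chi_1: 0, chi_2: 3, chi_3: 2, chi_4: 1, chi_5: 0, chi_6: 0, chi_7: 1, chi_8: 1.

Reasoning: Use <chi_rho, chi> = (1/|G|) sum_C |C| * chi_rho(C) * conj(chi(C)) with |G| = 20 for each irreducible chi in the table:
  <chi_rho, chi_1> = (1/20)[1*(10)*conj(1) + 1*(0)*conj(1) + 2*(-sqrt(5))*conj(1) + 2*(5)*conj(1) + 2*(sqrt(5))*conj(1) + 2*(5)*conj(1) + 5*(-2)*conj(1) + 5*(-4)*conj(1)]
      = (1/20)[(10) + (0) + (-2*sqrt(5)) + (10) + (2*sqrt(5)) + (10) + (-10) + (-20)] = 0/20 = 0
  <chi_rho, chi_2> = (1/20)[1*(10)*conj(1) + 1*(0)*conj(1) + 2*(-sqrt(5))*conj(1) + 2*(5)*conj(1) + 2*(sqrt(5))*conj(1) + 2*(5)*conj(1) + 5*(-2)*conj(-1) + 5*(-4)*conj(-1)]
      = (1/20)[(10) + (0) + (-2*sqrt(5)) + (10) + (2*sqrt(5)) + (10) + (10) + (20)] = 60/20 = 3
  <chi_rho, chi_3> = (1/20)[1*(10)*conj(1) + 1*(0)*conj(-1) + 2*(-sqrt(5))*conj(-1) + 2*(5)*conj(1) + 2*(sqrt(5))*conj(-1) + 2*(5)*conj(1) + 5*(-2)*conj(1) + 5*(-4)*conj(-1)]
      = (1/20)[(10) + (0) + (2*sqrt(5)) + (10) + (-2*sqrt(5)) + (10) + (-10) + (20)] = 40/20 = 2
  <chi_rho, chi_4> = (1/20)[1*(10)*conj(1) + 1*(0)*conj(-1) + 2*(-sqrt(5))*conj(-1) + 2*(5)*conj(1) + 2*(sqrt(5))*conj(-1) + 2*(5)*conj(1) + 5*(-2)*conj(-1) + 5*(-4)*conj(1)]
      = (1/20)[(10) + (0) + (2*sqrt(5)) + (10) + (-2*sqrt(5)) + (10) + (10) + (-20)] = 20/20 = 1
  <chi_rho, chi_5> = (1/20)[1*(10)*conj(2) + 1*(0)*conj(-2) + 2*(-sqrt(5))*conj(1/2 + sqrt(5)/2) + 2*(5)*conj(-1/2 + sqrt(5)/2) + 2*(sqrt(5))*conj(1/2 - sqrt(5)/2) + 2*(5)*conj(-sqrt(5)/2 - 1/2) + 5*(-2)*conj(0) + 5*(-4)*conj(0)]
      = (1/20)[(20) + (0) + (-5 - sqrt(5)) + (-5 + 5*sqrt(5)) + (-5 + sqrt(5)) + (-5*sqrt(5) - 5) + (0) + (0)] = 0/20 = 0
  <chi_rho, chi_6> = (1/20)[1*(10)*conj(2) + 1*(0)*conj(2) + 2*(-sqrt(5))*conj(-1/2 + sqrt(5)/2) + 2*(5)*conj(-sqrt(5)/2 - 1/2) + 2*(sqrt(5))*conj(-sqrt(5)/2 - 1/2) + 2*(5)*conj(-1/2 + sqrt(5)/2) + 5*(-2)*conj(0) + 5*(-4)*conj(0)]
      = (1/20)[(20) + (0) + (-5 + sqrt(5)) + (-5*sqrt(5) - 5) + (-5 - sqrt(5)) + (-5 + 5*sqrt(5)) + (0) + (0)] = 0/20 = 0
  <chi_rho, chi_7> = (1/20)[1*(10)*conj(2) + 1*(0)*conj(-2) + 2*(-sqrt(5))*conj(1/2 - sqrt(5)/2) + 2*(5)*conj(-sqrt(5)/2 - 1/2) + 2*(sqrt(5))*conj(1/2 + sqrt(5)/2) + 2*(5)*conj(-1/2 + sqrt(5)/2) + 5*(-2)*conj(0) + 5*(-4)*conj(0)]
      = (1/20)[(20) + (0) + (5 - sqrt(5)) + (-5*sqrt(5) - 5) + (sqrt(5) + 5) + (-5 + 5*sqrt(5)) + (0) + (0)] = 20/20 = 1
  <chi_rho, chi_8> = (1/20)[1*(10)*conj(2) + 1*(0)*conj(2) + 2*(-sqrt(5))*conj(-sqrt(5)/2 - 1/2) + 2*(5)*conj(-1/2 + sqrt(5)/2) + 2*(sqrt(5))*conj(-1/2 + sqrt(5)/2) + 2*(5)*conj(-sqrt(5)/2 - 1/2) + 5*(-2)*conj(0) + 5*(-4)*conj(0)]
      = (1/20)[(20) + (0) + (sqrt(5) + 5) + (-5 + 5*sqrt(5)) + (5 - sqrt(5)) + (-5*sqrt(5) - 5) + (0) + (0)] = 20/20 = 1
Dimension check: dim(rho) = sum (mult * dim) = 0*1 + 3*1 + 2*1 + 1*1 + 0*2 + 0*2 + 1*2 + 1*2 = 10 = chi_rho(e) = 10.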